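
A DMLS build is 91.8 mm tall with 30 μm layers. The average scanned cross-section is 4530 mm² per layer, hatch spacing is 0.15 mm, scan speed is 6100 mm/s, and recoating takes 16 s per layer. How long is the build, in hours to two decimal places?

17.81 hours

Number of layers: 91.8 / 0.03 → 3060 (rounded up).
Hatch length per layer: 4530 / 0.15 → 30200 mm.
Scan time per layer = 30200 / 6100, so 4.9508 s.
Time per layer: 4.9508 + 16 → 20.9508 s.
Total: 3060 × 20.9508 s = 64109.448 s → 17.81 hours.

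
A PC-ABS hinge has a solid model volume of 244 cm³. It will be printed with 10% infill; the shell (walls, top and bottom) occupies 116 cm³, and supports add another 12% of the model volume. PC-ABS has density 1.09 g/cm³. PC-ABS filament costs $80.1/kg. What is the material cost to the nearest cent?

$13.80

Infill region = 244 − 116 = 128 cm³.
Deposited infill: 0.10 × 128 → 12.8 cm³.
Support: 0.12 × 244 → 29.28 cm³.
Deposited volume = 116 + 12.8 + 29.28, so 158.08 cm³.
Mass = 158.08 × 1.09, so 172.3072 g.
Cost = 172.3072 g / 1000 × $80.1/kg = $13.80.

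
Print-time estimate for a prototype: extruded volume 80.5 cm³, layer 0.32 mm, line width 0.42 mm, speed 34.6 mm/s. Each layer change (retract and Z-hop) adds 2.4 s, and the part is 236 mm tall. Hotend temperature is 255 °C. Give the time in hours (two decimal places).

Line area = 0.32 × 0.42, so 0.1344 mm².
Toolpath length = 80.5 cm³ / 0.1344 mm² = 80500 / 0.1344 = 598958.3 mm.
Time extruding = 598958.3 / 34.6, so 17310.9 s.
Layer count = ceil(236 / 0.32) = 738.
Layer-change overhead = 738 × 2.4 = 1771.2 s.
Altogether 17310.9 + 1771.2 = 19082.1 s, i.e. 5.30 hours.

5.30 hours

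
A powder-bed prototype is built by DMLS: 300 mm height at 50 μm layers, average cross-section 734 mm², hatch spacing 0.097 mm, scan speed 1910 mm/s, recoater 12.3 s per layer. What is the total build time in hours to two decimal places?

27.10 hours

Layers = ⌈300/0.05⌉ = 6000.
Hatch length per layer: 734 / 0.097 → 7567 mm.
Per-layer scan time = 7567 / 1910 = 3.9618 s.
Layer cycle = 3.9618 + 12.3 = 16.2618 s.
Build time = 6000 × 16.2618 = 97570.8 s = 27.10 hours.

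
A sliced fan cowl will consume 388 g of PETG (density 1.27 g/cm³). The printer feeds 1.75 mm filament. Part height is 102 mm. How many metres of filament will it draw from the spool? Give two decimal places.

Volume = 388 g / 1.27 g·cm⁻³ = 305.5118 cm³ = 305511.8 mm³.
Cross-section of 1.75 mm filament: π·(1.75/2)² = 2.4053 mm².
L = V/A = 305511.8/2.4053 = 127016.09 mm → 127.02 m.

127.02 m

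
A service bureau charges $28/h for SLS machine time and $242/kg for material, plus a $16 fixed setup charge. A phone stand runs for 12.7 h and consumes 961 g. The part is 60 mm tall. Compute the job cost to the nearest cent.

$604.16

Machine cost = 28 × 12.7 = $355.60.
Feedstock cost = 242 × 961/1000, so $232.562.
Adding setup: 355.60 + 232.562 + 16 → 604.162 ≈ $604.16.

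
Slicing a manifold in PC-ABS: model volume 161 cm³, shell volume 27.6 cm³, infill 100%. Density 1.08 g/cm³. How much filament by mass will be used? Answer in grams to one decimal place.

Volume inside the shell = 161 − 27.6, so 133.4 cm³.
Infill deposited = 1.00 × 133.4, so 133.4 cm³.
Total extruded: 27.6 + 133.4 → 161 cm³.
Mass = 161 × 1.08 = 173.88 g.

173.9 g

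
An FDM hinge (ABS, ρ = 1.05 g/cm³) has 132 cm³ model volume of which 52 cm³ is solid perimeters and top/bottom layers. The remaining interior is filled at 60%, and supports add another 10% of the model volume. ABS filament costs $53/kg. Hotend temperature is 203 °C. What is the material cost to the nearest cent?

$6.30

Interior volume = 132 − 52, so 80 cm³.
Infill volume: 0.60 × 80 → 48 cm³.
Support = 0.10 × 132, so 13.2 cm³.
Deposited volume: 52 + 48 + 13.2 → 113.2 cm³.
Mass: 113.2 × 1.05 → 118.86 g.
Cost = 118.86 g / 1000 × $53/kg = $6.30.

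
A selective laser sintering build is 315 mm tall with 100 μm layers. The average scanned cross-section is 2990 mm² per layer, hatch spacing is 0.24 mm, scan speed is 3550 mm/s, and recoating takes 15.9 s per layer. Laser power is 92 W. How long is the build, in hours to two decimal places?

16.98 hours

Layer count = ceil(315 / 0.1) = 3150.
Hatch length per layer: 2990 / 0.24 → 12458.3 mm.
Scan time per layer = 12458.3 / 3550 = 3.5094 s.
Time per layer = 3.5094 + 15.9, so 19.4094 s.
Build time = 3150 × 19.4094 = 61139.61 s = 16.98 hours.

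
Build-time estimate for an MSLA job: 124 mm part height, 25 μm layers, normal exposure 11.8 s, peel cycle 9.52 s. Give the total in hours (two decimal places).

Number of layers: 124 / 0.025 → 4960 (rounded up).
Per-layer time = 11.8 + 9.52 = 21.32 s.
Build time: 4960 × 21.32 s = 105747.2 s, i.e. 29.37 hours.

29.37 hours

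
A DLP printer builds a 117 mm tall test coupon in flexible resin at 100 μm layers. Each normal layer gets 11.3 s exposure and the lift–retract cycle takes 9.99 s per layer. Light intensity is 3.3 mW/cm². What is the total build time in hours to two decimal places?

Number of layers: 117 / 0.1 → 1170 (rounded up).
Each layer takes: 11.3 + 9.99 → 21.29 s.
Total = 1170 × 21.29 = 24909.3 s = 6.92 hours.

6.92 hours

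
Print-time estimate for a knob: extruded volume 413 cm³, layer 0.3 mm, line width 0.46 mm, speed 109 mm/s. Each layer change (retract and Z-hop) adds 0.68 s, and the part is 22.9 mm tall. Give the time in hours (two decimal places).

Bead cross-section: 0.3 × 0.46 → 0.138 mm².
Total extruded path = 413000/0.138 = 2992753.6 mm.
Print-move time = 2992753.6 / 109, so 27456.5 s.
Number of layers: 22.9 / 0.3 → 77 (rounded up).
Non-print overhead = 77 × 0.68, so 52.36 s.
Total = 27456.5 + 52.36 = 27508.86 s = 7.64 hours.

7.64 hours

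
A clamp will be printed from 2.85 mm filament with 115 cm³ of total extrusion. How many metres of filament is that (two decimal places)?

18.03 m

A = π r² = π × 1.425² = 6.3794 mm².
Length = 115 cm³ / 6.3794 mm² = 115000 / 6.3794 = 18026.77 mm = 18.03 m.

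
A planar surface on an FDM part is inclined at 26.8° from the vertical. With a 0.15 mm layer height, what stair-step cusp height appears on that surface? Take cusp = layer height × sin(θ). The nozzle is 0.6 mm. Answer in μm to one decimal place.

Cusp = layer height × sin(26.8°) = 0.15 × 0.4509 = 0.067635 mm = 67.6 μm.

67.6 μm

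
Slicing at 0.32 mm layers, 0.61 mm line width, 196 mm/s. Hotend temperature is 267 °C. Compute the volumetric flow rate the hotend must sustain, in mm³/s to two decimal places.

Bead cross-section: 0.32 × 0.61 → 0.1952 mm².
Q = v·A = 196 × 0.1952 = 38.26 mm³/s.

38.26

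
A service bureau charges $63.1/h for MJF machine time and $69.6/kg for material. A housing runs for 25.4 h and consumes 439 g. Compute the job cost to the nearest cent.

Machine cost = 63.1 × 25.4 = $1602.74.
Material charge = 69.6 × 439/1000, so $30.5544.
Job cost: 1602.74 + 30.5544 = 1633.2944 ≈ $1633.29.

$1633.29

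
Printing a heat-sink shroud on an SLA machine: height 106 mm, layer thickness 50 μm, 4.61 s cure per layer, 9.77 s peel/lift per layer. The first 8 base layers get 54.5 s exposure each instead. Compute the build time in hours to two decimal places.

8.58 hours

Layer count = ceil(106 / 0.05) = 2120.
Burn-in layers = 8 × (54.5 + 9.77), so 514.16 s.
Remaining layers = 2112 × (4.61 + 9.77), so 30370.56 s.
Total = 514.16 + 30370.56 = 30884.72 s = 8.58 hours.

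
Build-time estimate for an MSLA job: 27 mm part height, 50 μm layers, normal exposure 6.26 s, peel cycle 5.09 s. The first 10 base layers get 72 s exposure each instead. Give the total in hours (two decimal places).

Number of layers: 27 / 0.05 → 540 (rounded up).
Burn-in layers: 10 × (72 + 5.09) → 770.9 s.
Regular layers = 530 × (6.26 + 5.09), so 6015.5 s.
Sum: 770.9 + 6015.5 = 6786.4 s → 1.89 hours.

1.89 hours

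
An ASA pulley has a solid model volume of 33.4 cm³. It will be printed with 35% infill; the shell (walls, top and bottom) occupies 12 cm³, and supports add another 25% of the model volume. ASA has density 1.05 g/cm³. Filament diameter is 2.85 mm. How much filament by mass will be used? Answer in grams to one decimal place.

29.2 g

Volume inside the shell: 33.4 − 12 → 21.4 cm³.
Deposited infill = 0.35 × 21.4, so 7.49 cm³.
Support = 0.25 × 33.4, so 8.35 cm³.
Deposited volume = 12 + 7.49 + 8.35, so 27.84 cm³.
Mass = 27.84 × 1.05, so 29.232 g.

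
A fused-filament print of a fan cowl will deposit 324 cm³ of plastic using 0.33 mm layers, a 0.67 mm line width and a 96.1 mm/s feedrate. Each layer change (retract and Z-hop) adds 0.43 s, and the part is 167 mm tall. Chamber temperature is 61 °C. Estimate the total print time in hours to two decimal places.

Bead cross-section: 0.33 × 0.67 → 0.2211 mm².
Path length: 324000 mm³ / 0.2211 mm² → 1465400.3 mm.
Extrusion time = 1465400.3 / 96.1 = 15248.7 s.
Layers = ⌈167/0.33⌉ = 507.
Non-print overhead: 507 × 0.43 → 218.01 s.
Altogether 15248.7 + 218.01 = 15466.71 s, i.e. 4.30 hours.

4.30 hours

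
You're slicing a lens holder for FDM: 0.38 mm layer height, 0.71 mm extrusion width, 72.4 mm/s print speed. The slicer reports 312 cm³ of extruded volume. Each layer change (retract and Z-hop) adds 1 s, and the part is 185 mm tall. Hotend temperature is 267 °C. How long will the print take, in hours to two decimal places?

Line area = 0.38 × 0.71 = 0.2698 mm².
Total extruded path = 312000/0.2698 = 1156412.2 mm.
Extrusion time: 1156412.2 / 72.4 → 15972.5 s.
Layers = ⌈185/0.38⌉ = 487.
Non-print overhead: 487 × 1 → 487 s.
Altogether 15972.5 + 487 = 16459.5 s, i.e. 4.57 hours.

4.57 hours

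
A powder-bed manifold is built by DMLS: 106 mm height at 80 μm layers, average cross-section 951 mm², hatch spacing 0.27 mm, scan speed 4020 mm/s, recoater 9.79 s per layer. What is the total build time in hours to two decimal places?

3.93 hours

Number of layers: 106 / 0.08 → 1325 (rounded up).
Hatch length per layer = 951 / 0.27, so 3522.2 mm.
Per-layer scan time = 3522.2 / 4020 = 0.8762 s.
Layer cycle: 0.8762 + 9.79 → 10.6662 s.
Total: 1325 × 10.6662 s = 14132.715 s → 3.93 hours.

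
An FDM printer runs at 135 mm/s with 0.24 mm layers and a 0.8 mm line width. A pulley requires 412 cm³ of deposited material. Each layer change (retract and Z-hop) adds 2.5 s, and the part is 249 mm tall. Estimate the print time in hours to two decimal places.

Extrusion cross-section = 0.24 × 0.8, so 0.192 mm².
Total extruded path = 412000/0.192 = 2145833.3 mm.
Extrusion time = 2145833.3 / 135 = 15895.1 s.
Layers = ⌈249/0.24⌉ = 1038.
Layer-change overhead = 1038 × 2.5 = 2595 s.
Total = 15895.1 + 2595 = 18490.1 s = 5.14 hours.

5.14 hours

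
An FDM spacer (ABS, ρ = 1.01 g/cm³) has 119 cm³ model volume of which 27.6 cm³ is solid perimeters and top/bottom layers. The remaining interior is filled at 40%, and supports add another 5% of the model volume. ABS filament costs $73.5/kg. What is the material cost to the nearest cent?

$5.20

Infill region = 119 − 27.6 = 91.4 cm³.
Infill deposited = 0.40 × 91.4 = 36.56 cm³.
Support = 0.05 × 119 = 5.95 cm³.
Deposited volume = 27.6 + 36.56 + 5.95 = 70.11 cm³.
Mass: 70.11 × 1.01 → 70.8111 g.
Cost = 70.8111 g / 1000 × $73.5/kg = $5.20.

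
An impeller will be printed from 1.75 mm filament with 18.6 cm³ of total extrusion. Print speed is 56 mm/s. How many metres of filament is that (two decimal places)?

Cross-section of 1.75 mm filament: π·(1.75/2)² = 2.4053 mm².
L = 18600 mm³ / 2.4053 mm² = 7732.92 mm, i.e. 7.73 m.

7.73 m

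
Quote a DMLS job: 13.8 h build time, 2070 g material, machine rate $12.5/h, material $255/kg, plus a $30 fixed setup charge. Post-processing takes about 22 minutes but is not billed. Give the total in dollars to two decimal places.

$730.35

Machine cost = 12.5 × 13.8, so $172.50.
Material cost = 255 × 2070/1000, so $527.85.
Total = 172.50 + 527.85 + 30 = $730.35.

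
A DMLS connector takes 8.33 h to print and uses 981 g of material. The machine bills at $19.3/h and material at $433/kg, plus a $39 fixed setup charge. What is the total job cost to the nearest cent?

Machine-time cost = 19.3 × 8.33 = $160.769.
Material cost: 433 × 981/1000 → $424.773.
Adding setup: 160.769 + 424.773 + 39 → 624.542 ≈ $624.54.

$624.54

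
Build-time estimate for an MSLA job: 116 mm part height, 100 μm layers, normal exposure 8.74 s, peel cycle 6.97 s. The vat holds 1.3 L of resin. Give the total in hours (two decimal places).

Layers = ⌈116/0.1⌉ = 1160.
Cycle time = 8.74 + 6.97, so 15.71 s.
Total = 1160 × 15.71 = 18223.6 s = 5.06 hours.

5.06 hours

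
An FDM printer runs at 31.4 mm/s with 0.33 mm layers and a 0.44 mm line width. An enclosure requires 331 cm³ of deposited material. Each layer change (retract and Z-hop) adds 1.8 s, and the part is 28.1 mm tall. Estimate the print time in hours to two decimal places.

Line area = 0.33 × 0.44, so 0.1452 mm².
Total extruded path = 331000/0.1452 = 2279614.3 mm.
Time extruding: 2279614.3 / 31.4 → 72599.2 s.
Layer count = ceil(28.1 / 0.33) = 86.
Layer-change overhead = 86 × 1.8, so 154.8 s.
Altogether 72599.2 + 154.8 = 72754 s, i.e. 20.21 hours.

20.21 hours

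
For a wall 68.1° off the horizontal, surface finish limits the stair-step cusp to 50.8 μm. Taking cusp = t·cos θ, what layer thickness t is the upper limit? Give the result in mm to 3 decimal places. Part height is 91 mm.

t = h_c / cos θ = 0.0508 / 0.3730 = 0.136 mm.

0.136 mm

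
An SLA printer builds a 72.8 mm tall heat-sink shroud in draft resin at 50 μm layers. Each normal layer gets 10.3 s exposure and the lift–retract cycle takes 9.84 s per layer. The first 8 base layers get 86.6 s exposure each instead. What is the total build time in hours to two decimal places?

Layer count = ceil(72.8 / 0.05) = 1456.
Burn-in layers = 8 × (86.6 + 9.84), so 771.52 s.
Regular layers = 1448 × (10.3 + 9.84), so 29162.72 s.
Total = 771.52 + 29162.72 = 29934.24 s = 8.32 hours.

8.32 hours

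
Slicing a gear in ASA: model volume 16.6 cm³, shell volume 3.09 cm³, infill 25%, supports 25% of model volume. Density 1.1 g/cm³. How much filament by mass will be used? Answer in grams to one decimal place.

Infill region = 16.6 − 3.09, so 13.51 cm³.
Deposited infill = 0.25 × 13.51 = 3.3775 cm³.
Support = 0.25 × 16.6, so 4.15 cm³.
Total extruded = 3.09 + 3.3775 + 4.15 = 10.6175 cm³.
Mass = 10.6175 × 1.1, so 11.67925 g.

11.7 g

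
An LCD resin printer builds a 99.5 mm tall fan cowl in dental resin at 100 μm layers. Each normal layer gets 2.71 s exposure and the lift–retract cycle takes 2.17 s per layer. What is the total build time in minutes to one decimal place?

Number of layers: 99.5 / 0.1 → 995 (rounded up).
Each layer takes: 2.71 + 2.17 → 4.88 s.
Total = 995 × 4.88 = 4855.6 s = 80.9 minutes.

80.9 minutes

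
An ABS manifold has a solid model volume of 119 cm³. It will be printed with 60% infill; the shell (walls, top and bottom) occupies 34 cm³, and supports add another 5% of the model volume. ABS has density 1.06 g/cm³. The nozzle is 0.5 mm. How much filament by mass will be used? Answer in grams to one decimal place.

96.4 g

Infill region = 119 − 34 = 85 cm³.
Deposited infill: 0.60 × 85 → 51 cm³.
Support = 0.05 × 119, so 5.95 cm³.
Total extruded = 34 + 51 + 5.95 = 90.95 cm³.
Mass: 90.95 × 1.06 → 96.407 g.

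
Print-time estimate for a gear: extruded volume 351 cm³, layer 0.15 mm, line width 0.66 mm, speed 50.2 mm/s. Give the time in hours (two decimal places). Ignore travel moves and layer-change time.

Bead cross-section = 0.15 × 0.66, so 0.099 mm².
Total extruded path = 351000/0.099 = 3545454.5 mm.
Extrusion time: 3545454.5 / 50.2 → 70626.6 s.
In the requested units: 70626.6 s = 19.62 hours.

19.62 hours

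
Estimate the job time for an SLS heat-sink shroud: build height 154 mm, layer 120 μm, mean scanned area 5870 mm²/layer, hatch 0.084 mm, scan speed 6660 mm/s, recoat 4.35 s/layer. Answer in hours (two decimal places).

Number of layers: 154 / 0.12 → 1284 (rounded up).
Hatch length per layer: 5870 / 0.084 → 69881 mm.
Laser time per layer: 69881 / 6660 → 10.4926 s.
Per-layer time: 10.4926 + 4.35 → 14.8426 s.
Total: 1284 × 14.8426 s = 19057.8984 s → 5.29 hours.

5.29 hours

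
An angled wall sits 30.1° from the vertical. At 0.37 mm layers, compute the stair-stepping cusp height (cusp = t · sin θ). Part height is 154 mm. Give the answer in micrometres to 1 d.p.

185.6 μm

h_c = t·sin θ = 0.37 × 0.5015 = 0.185555 mm (185.6 μm).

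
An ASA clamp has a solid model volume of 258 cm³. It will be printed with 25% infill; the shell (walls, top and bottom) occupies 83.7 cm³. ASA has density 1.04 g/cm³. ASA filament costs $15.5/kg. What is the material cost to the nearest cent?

Volume inside the shell = 258 − 83.7 = 174.3 cm³.
Deposited infill: 0.25 × 174.3 → 43.575 cm³.
Deposited volume = 83.7 + 43.575 = 127.275 cm³.
Mass = 127.275 × 1.04 = 132.366 g.
Cost = 132.366 g / 1000 × $15.5/kg = $2.05.

$2.05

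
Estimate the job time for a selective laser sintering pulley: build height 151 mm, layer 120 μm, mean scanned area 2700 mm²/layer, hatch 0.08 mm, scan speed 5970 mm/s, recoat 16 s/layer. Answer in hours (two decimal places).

Layer count = ceil(151 / 0.12) = 1259.
Scan path per layer: 2700 / 0.08 → 33750 mm.
Scan time per layer = 33750 / 5970 = 5.6533 s.
Per-layer time = 5.6533 + 16 = 21.6533 s.
Build time = 1259 × 21.6533 = 27261.5047 s = 7.57 hours.

7.57 hours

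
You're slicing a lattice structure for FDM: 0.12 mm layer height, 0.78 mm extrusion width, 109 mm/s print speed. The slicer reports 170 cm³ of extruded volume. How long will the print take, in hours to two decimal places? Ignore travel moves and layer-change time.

Bead cross-section = 0.12 × 0.78, so 0.0936 mm².
Toolpath length = 170 cm³ / 0.0936 mm² = 170000 / 0.0936 = 1816239.3 mm.
Extrusion time = 1816239.3 / 109, so 16662.7 s.
That's 16662.7 s → 4.63 hours.

4.63 hours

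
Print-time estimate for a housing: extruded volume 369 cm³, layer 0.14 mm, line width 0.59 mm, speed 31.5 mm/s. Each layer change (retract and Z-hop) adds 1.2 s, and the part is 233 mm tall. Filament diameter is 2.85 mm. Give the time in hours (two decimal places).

39.95 hours

Extrusion cross-section: 0.14 × 0.59 → 0.0826 mm².
Toolpath length = 369 cm³ / 0.0826 mm² = 369000 / 0.0826 = 4467312.3 mm.
Extrusion time = 4467312.3 / 31.5 = 141819.4 s.
Layer count = ceil(233 / 0.14) = 1665.
Z-hop total = 1665 × 1.2, so 1998 s.
Altogether 141819.4 + 1998 = 143817.4 s, i.e. 39.95 hours.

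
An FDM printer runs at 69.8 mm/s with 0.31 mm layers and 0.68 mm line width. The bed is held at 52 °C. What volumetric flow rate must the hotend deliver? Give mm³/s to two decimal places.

A = 0.31 × 0.68 = 0.2108 mm².
Volumetric flow = 69.8 × 0.2108 = 14.71 mm³/s.

14.71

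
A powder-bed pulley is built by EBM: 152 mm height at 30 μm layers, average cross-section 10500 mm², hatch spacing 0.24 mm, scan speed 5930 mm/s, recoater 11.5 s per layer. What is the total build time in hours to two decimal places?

Number of layers: 152 / 0.03 → 5067 (rounded up).
Per-layer scan distance = 10500 / 0.24 = 43750 mm.
Beam time per layer: 43750 / 5930 → 7.3777 s.
Per-layer time: 7.3777 + 11.5 → 18.8777 s.
Build time = 5067 × 18.8777 = 95653.3059 s = 26.57 hours.

26.57 hours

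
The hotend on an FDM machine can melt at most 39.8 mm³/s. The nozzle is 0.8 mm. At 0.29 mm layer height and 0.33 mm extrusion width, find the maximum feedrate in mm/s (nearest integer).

416 mm/s

A = 0.29 × 0.33, so 0.0957 mm².
v_max = Q/A = 39.8/0.0957 = 415.88 mm/s → 416 mm/s.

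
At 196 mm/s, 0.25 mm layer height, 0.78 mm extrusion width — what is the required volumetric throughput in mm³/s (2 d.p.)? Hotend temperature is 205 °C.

A = 0.25 × 0.78 = 0.195 mm².
Q = v·A = 196 × 0.195 = 38.22 mm³/s.

38.22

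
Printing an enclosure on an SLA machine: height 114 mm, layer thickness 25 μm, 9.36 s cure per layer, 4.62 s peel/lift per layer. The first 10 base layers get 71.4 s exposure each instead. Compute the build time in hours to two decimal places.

Layer count = ceil(114 / 0.025) = 4560.
Burn-in layers = 10 × (71.4 + 4.62), so 760.2 s.
Normal layers = 4550 × (9.36 + 4.62), so 63609 s.
Sum: 760.2 + 63609 = 64369.2 s → 17.88 hours.

17.88 hours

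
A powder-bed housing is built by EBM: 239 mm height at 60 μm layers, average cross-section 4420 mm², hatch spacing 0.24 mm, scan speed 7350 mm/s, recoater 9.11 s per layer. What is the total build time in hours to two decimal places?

Number of layers: 239 / 0.06 → 3984 (rounded up).
Hatch length per layer: 4420 / 0.24 → 18416.7 mm.
Beam time per layer = 18416.7 / 7350, so 2.5057 s.
Per-layer time: 2.5057 + 9.11 → 11.6157 s.
Total: 3984 × 11.6157 s = 46276.9488 s → 12.85 hours.

12.85 hours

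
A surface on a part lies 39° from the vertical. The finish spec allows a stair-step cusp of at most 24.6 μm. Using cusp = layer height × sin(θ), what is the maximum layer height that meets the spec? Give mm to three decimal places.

0.039 mm

t = h_c / sin θ = 0.0246 / 0.6293 = 0.039 mm.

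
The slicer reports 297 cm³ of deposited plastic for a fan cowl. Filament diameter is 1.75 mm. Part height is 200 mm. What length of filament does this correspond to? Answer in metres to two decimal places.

123.48 m

A = π r² = π × 0.875² = 2.4053 mm².
L = 297000 mm³ / 2.4053 mm² = 123477.32 mm, i.e. 123.48 m.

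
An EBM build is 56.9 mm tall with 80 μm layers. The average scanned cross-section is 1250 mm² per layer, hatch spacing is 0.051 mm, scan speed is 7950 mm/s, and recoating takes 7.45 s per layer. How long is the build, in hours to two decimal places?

2.08 hours

Layer count = ceil(56.9 / 0.08) = 712.
Scan path per layer: 1250 / 0.051 → 24509.8 mm.
Beam time per layer = 24509.8 / 7950 = 3.083 s.
Layer cycle: 3.083 + 7.45 → 10.533 s.
Build time = 712 × 10.533 = 7499.496 s = 2.08 hours.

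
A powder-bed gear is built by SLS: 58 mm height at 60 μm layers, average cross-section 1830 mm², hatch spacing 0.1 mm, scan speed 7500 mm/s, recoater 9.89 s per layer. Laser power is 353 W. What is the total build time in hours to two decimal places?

3.31 hours

Number of layers: 58 / 0.06 → 967 (rounded up).
Hatch length per layer: 1830 / 0.1 → 18300 mm.
Per-layer scan time: 18300 / 7500 → 2.44 s.
Layer cycle: 2.44 + 9.89 → 12.33 s.
Build time = 967 × 12.33 = 11923.11 s = 3.31 hours.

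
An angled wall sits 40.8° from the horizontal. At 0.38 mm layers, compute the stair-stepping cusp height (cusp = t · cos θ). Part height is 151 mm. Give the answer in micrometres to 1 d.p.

cos(40.8°) = 0.7570, so cusp = 0.38 × 0.7570 = 0.28766 mm → 287.7 μm.

287.7 μm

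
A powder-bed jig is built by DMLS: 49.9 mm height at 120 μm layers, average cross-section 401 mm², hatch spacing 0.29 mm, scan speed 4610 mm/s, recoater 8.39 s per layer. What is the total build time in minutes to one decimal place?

Number of layers: 49.9 / 0.12 → 416 (rounded up).
Per-layer scan distance: 401 / 0.29 → 1382.8 mm.
Laser time per layer = 1382.8 / 4610 = 0.3 s.
Time per layer: 0.3 + 8.39 → 8.69 s.
416 layers × 8.69 s/layer = 3615.04 s, i.e. 60.3 minutes.

60.3 minutes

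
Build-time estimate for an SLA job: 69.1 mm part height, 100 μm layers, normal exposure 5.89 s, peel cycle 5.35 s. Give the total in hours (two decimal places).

Layer count = ceil(69.1 / 0.1) = 691.
Cycle time = 5.89 + 5.35 = 11.24 s.
Build time: 691 × 11.24 s = 7766.84 s, i.e. 2.16 hours.

2.16 hours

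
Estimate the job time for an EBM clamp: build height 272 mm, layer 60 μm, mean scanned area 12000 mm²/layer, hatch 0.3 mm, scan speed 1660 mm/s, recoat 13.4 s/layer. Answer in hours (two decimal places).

47.22 hours

Number of layers: 272 / 0.06 → 4534 (rounded up).
Scan path per layer = 12000 / 0.3 = 40000 mm.
Per-layer scan time = 40000 / 1660 = 24.0964 s.
Layer cycle: 24.0964 + 13.4 → 37.4964 s.
Total: 4534 × 37.4964 s = 170008.6776 s → 47.22 hours.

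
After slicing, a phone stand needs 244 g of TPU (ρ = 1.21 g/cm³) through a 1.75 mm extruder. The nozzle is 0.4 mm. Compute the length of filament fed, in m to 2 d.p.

83.84 m

Volume = 244 g / 1.21 g·cm⁻³ = 201.6529 cm³ = 201652.9 mm³.
Cross-section of 1.75 mm filament: π·(1.75/2)² = 2.4053 mm².
L = V/A = 201652.9/2.4053 = 83836.9 mm → 83.84 m.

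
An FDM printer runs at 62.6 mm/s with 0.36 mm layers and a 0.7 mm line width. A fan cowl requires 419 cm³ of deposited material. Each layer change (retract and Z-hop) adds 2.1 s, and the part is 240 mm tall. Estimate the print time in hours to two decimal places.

Extrusion cross-section = 0.36 × 0.7, so 0.252 mm².
Total extruded path = 419000/0.252 = 1662698.4 mm.
Extrusion time: 1662698.4 / 62.6 → 26560.7 s.
Layer count = ceil(240 / 0.36) = 667.
Z-hop total = 667 × 2.1 = 1400.7 s.
Altogether 26560.7 + 1400.7 = 27961.4 s, i.e. 7.77 hours.

7.77 hours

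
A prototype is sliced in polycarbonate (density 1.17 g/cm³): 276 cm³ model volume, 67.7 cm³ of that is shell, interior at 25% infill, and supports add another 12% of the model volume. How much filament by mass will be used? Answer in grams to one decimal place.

Volume inside the shell = 276 − 67.7 = 208.3 cm³.
Deposited infill: 0.25 × 208.3 → 52.075 cm³.
Support = 0.12 × 276, so 33.12 cm³.
Deposited volume = 67.7 + 52.075 + 33.12 = 152.895 cm³.
Mass = 152.895 × 1.17 = 178.88715 g.

178.9 g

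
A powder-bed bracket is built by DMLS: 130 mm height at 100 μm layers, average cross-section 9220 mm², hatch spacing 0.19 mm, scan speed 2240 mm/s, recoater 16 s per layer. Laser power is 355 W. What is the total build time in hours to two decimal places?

Layer count = ceil(130 / 0.1) = 1300.
Per-layer scan distance = 9220 / 0.19 = 48526.3 mm.
Per-layer scan time: 48526.3 / 2240 → 21.6635 s.
Layer cycle: 21.6635 + 16 → 37.6635 s.
Build time = 1300 × 37.6635 = 48962.55 s = 13.60 hours.

13.60 hours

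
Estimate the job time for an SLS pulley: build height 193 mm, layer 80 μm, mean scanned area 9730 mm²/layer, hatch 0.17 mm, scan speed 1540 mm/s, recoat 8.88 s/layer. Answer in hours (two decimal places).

Layer count = ceil(193 / 0.08) = 2413.
Hatch length per layer = 9730 / 0.17 = 57235.3 mm.
Scan time per layer = 57235.3 / 1540 = 37.1658 s.
Per-layer time = 37.1658 + 8.88 = 46.0458 s.
2413 layers × 46.0458 s/layer = 111108.5154 s, i.e. 30.86 hours.

30.86 hours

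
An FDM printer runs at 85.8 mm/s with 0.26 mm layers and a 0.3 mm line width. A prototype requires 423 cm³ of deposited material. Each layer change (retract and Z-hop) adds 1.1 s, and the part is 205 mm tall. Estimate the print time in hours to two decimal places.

Extrusion cross-section = 0.26 × 0.3, so 0.078 mm².
Total extruded path = 423000/0.078 = 5423076.9 mm.
Time extruding = 5423076.9 / 85.8 = 63206 s.
Layer count = ceil(205 / 0.26) = 789.
Z-hop total: 789 × 1.1 → 867.9 s.
Altogether 63206 + 867.9 = 64073.9 s, i.e. 17.80 hours.

17.80 hours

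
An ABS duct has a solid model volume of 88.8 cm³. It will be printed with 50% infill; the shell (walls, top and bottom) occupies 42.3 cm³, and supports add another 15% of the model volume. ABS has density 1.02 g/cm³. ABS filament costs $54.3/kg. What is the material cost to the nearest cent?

Volume inside the shell: 88.8 − 42.3 → 46.5 cm³.
Deposited infill: 0.50 × 46.5 → 23.25 cm³.
Support: 0.15 × 88.8 → 13.32 cm³.
Total printed volume = 42.3 + 23.25 + 13.32, so 78.87 cm³.
Mass = 78.87 × 1.02, so 80.4474 g.
Cost = 80.4474 g / 1000 × $54.3/kg = $4.37.

$4.37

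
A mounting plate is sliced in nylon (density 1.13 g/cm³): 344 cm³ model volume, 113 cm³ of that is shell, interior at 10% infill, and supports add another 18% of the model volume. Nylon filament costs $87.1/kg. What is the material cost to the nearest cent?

Volume inside the shell: 344 − 113 → 231 cm³.
Infill deposited: 0.10 × 231 → 23.1 cm³.
Support: 0.18 × 344 → 61.92 cm³.
Total extruded: 113 + 23.1 + 61.92 → 198.02 cm³.
Mass = 198.02 × 1.13 = 223.7626 g.
Cost = 223.7626 g / 1000 × $87.1/kg = $19.49.

$19.49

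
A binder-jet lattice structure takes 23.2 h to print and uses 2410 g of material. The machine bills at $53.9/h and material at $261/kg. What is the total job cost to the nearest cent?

$1879.49

Machine cost: 53.9 × 23.2 → $1250.48.
Material cost = 261 × 2410/1000 = $629.01.
Total = 1250.48 + 629.01 = $1879.49.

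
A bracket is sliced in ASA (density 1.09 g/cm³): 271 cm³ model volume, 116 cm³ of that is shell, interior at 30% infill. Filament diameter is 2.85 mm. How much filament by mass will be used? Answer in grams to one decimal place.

177.1 g

Interior volume = 271 − 116, so 155 cm³.
Deposited infill = 0.30 × 155, so 46.5 cm³.
Total extruded: 116 + 46.5 → 162.5 cm³.
Mass: 162.5 × 1.09 → 177.125 g.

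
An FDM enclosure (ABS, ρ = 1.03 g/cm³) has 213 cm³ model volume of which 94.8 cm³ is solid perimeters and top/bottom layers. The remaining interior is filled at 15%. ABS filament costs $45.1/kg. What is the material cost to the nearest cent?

Interior volume = 213 − 94.8 = 118.2 cm³.
Infill volume: 0.15 × 118.2 → 17.73 cm³.
Total printed volume = 94.8 + 17.73, so 112.53 cm³.
Mass: 112.53 × 1.03 → 115.9059 g.
Cost = 115.9059 g / 1000 × $45.1/kg = $5.23.

$5.23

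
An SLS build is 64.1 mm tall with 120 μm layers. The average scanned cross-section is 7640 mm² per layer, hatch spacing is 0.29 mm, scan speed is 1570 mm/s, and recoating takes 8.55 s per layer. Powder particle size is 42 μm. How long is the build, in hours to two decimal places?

3.76 hours

Layers = ⌈64.1/0.12⌉ = 535.
Hatch length per layer = 7640 / 0.29, so 26344.8 mm.
Scan time per layer = 26344.8 / 1570, so 16.7801 s.
Time per layer = 16.7801 + 8.55, so 25.3301 s.
Build time = 535 × 25.3301 = 13551.6035 s = 3.76 hours.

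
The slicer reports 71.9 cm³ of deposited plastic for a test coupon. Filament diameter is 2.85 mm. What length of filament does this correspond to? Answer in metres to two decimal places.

11.27 m

A = π r² = π × 1.425² = 6.3794 mm².
L = 71900 mm³ / 6.3794 mm² = 11270.65 mm, i.e. 11.27 m.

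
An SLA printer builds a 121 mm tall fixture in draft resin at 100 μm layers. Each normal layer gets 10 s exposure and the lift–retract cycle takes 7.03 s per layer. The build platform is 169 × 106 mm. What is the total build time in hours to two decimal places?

Layer count = ceil(121 / 0.1) = 1210.
Each layer takes = 10 + 7.03 = 17.03 s.
Build time: 1210 × 17.03 s = 20606.3 s, i.e. 5.72 hours.

5.72 hours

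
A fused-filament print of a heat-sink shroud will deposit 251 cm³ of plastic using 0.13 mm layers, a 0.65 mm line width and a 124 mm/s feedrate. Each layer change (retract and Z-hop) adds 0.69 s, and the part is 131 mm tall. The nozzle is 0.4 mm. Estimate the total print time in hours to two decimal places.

6.85 hours

Line area: 0.13 × 0.65 → 0.0845 mm².
Toolpath length = 251 cm³ / 0.0845 mm² = 251000 / 0.0845 = 2970414.2 mm.
Print-move time = 2970414.2 / 124 = 23955 s.
Layers = ⌈131/0.13⌉ = 1008.
Z-hop total = 1008 × 0.69, so 695.52 s.
Total = 23955 + 695.52 = 24650.52 s = 6.85 hours.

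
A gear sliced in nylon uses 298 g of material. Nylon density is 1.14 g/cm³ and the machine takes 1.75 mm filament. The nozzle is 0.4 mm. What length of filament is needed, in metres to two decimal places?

108.68 m

Volume = 298 g / 1.14 g·cm⁻³ = 261.4035 cm³ = 261403.5 mm³.
Cross-section of 1.75 mm filament: π·(1.75/2)² = 2.4053 mm².
Length = 261403.5 / 2.4053 = 108678.13 mm = 108.68 m.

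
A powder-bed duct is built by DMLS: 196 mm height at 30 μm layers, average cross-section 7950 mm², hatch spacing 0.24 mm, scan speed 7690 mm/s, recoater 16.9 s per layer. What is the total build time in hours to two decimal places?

Number of layers: 196 / 0.03 → 6534 (rounded up).
Scan path per layer: 7950 / 0.24 → 33125 mm.
Per-layer scan time: 33125 / 7690 → 4.3075 s.
Time per layer = 4.3075 + 16.9, so 21.2075 s.
Build time = 6534 × 21.2075 = 138569.805 s = 38.49 hours.

38.49 hours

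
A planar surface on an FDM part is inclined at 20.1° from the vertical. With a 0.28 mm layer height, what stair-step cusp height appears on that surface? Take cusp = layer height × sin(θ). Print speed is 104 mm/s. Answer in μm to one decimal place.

Cusp = layer height × sin(20.1°) = 0.28 × 0.3437 = 0.096236 mm = 96.2 μm.

96.2 μm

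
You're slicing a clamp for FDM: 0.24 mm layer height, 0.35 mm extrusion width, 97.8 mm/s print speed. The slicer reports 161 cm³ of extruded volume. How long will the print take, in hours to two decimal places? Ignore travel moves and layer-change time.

5.44 hours

Line area = 0.24 × 0.35, so 0.084 mm².
Total extruded path = 161000/0.084 = 1916666.7 mm.
Print-move time: 1916666.7 / 97.8 → 19597.8 s.
In the requested units: 19597.8 s = 5.44 hours.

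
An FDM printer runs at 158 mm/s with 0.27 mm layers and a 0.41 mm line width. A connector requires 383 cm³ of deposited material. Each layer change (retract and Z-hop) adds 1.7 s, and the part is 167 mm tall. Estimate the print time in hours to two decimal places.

6.37 hours

Extrusion cross-section: 0.27 × 0.41 → 0.1107 mm².
Toolpath length = 383 cm³ / 0.1107 mm² = 383000 / 0.1107 = 3459801.3 mm.
Time extruding = 3459801.3 / 158, so 21897.5 s.
Layers = ⌈167/0.27⌉ = 619.
Non-print overhead = 619 × 1.7 = 1052.3 s.
Altogether 21897.5 + 1052.3 = 22949.8 s, i.e. 6.37 hours.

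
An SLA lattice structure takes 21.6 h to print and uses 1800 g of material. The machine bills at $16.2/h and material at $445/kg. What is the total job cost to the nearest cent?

Machine cost = 16.2 × 21.6 = $349.92.
Material cost = 445 × 1800/1000, so $801.00.
Total = 349.92 + 801.00 = $1150.92.

$1150.92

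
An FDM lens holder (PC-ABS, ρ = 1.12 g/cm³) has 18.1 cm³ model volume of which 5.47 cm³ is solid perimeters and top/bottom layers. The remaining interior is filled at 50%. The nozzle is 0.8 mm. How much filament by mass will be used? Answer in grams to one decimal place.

13.2 g

Interior volume = 18.1 − 5.47 = 12.63 cm³.
Deposited infill: 0.50 × 12.63 → 6.315 cm³.
Deposited volume: 5.47 + 6.315 → 11.785 cm³.
Mass = 11.785 × 1.12, so 13.1992 g.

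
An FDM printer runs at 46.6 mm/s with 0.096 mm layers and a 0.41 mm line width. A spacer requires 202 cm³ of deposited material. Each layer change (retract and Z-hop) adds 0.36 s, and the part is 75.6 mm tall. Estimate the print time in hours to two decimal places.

Bead cross-section = 0.096 × 0.41 = 0.03936 mm².
Total extruded path = 202000/0.03936 = 5132113.8 mm.
Print-move time = 5132113.8 / 46.6, so 110131.2 s.
Layer count = ceil(75.6 / 0.096) = 788.
Non-print overhead = 788 × 0.36, so 283.68 s.
Total = 110131.2 + 283.68 = 110414.88 s = 30.67 hours.

30.67 hours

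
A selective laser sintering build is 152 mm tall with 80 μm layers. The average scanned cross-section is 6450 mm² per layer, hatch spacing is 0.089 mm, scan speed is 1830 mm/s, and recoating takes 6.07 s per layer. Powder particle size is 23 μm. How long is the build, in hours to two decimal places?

Layer count = ceil(152 / 0.08) = 1900.
Scan path per layer: 6450 / 0.089 → 72471.9 mm.
Laser time per layer: 72471.9 / 1830 → 39.6021 s.
Time per layer = 39.6021 + 6.07, so 45.6721 s.
1900 layers × 45.6721 s/layer = 86776.99 s, i.e. 24.10 hours.

24.10 hours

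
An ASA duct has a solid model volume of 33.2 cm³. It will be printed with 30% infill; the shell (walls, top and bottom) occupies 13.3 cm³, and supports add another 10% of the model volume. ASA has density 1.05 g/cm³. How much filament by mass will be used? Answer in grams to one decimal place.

Infill region = 33.2 − 13.3 = 19.9 cm³.
Deposited infill = 0.30 × 19.9, so 5.97 cm³.
Support: 0.10 × 33.2 → 3.32 cm³.
Deposited volume = 13.3 + 5.97 + 3.32, so 22.59 cm³.
Mass = 22.59 × 1.05 = 23.7195 g.

23.7 g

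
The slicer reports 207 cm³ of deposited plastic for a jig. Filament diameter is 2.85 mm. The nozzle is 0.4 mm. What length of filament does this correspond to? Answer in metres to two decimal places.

32.45 m

Cross-section of 2.85 mm filament: π·(2.85/2)² = 6.3794 mm².
Length = 207 cm³ / 6.3794 mm² = 207000 / 6.3794 = 32448.19 mm = 32.45 m.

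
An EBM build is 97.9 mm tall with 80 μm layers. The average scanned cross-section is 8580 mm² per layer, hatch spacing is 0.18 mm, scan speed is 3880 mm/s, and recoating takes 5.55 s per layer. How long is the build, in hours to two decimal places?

6.06 hours

Layers = ⌈97.9/0.08⌉ = 1224.
Per-layer scan distance = 8580 / 0.18 = 47666.7 mm.
Scan time per layer = 47666.7 / 3880 = 12.2852 s.
Per-layer time = 12.2852 + 5.55, so 17.8352 s.
1224 layers × 17.8352 s/layer = 21830.2848 s, i.e. 6.06 hours.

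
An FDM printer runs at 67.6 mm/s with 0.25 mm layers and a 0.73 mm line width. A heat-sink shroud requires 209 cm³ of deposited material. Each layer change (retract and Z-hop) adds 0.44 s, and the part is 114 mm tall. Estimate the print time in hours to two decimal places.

Line area = 0.25 × 0.73, so 0.1825 mm².
Total extruded path = 209000/0.1825 = 1145205.5 mm.
Print-move time = 1145205.5 / 67.6 = 16940.9 s.
Number of layers: 114 / 0.25 → 456 (rounded up).
Non-print overhead: 456 × 0.44 → 200.64 s.
Total = 16940.9 + 200.64 = 17141.54 s = 4.76 hours.

4.76 hours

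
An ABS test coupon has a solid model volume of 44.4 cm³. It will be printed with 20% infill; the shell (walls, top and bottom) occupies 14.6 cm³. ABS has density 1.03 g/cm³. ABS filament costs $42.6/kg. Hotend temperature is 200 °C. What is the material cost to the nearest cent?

$0.90

Infill region: 44.4 − 14.6 → 29.8 cm³.
Infill deposited: 0.20 × 29.8 → 5.96 cm³.
Total printed volume = 14.6 + 5.96, so 20.56 cm³.
Mass: 20.56 × 1.03 → 21.1768 g.
At $42.6/kg: 21.1768/1000 × 42.6 = $0.90.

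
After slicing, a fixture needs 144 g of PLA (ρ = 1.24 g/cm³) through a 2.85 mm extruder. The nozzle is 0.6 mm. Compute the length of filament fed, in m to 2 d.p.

18.20 m

Volume = 144 g / 1.24 g·cm⁻³ = 116.129 cm³ = 116129 mm³.
A = π r² = π × 1.425² = 6.3794 mm².
Length = 116129 / 6.3794 = 18203.75 mm = 18.20 m.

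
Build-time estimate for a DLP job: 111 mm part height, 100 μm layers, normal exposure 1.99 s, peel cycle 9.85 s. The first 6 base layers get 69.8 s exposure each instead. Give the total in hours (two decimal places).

Layers = ⌈111/0.1⌉ = 1110.
Burn-in layers = 6 × (69.8 + 9.85) = 477.9 s.
Remaining layers = 1104 × (1.99 + 9.85) = 13071.36 s.
Sum: 477.9 + 13071.36 = 13549.26 s → 3.76 hours.

3.76 hours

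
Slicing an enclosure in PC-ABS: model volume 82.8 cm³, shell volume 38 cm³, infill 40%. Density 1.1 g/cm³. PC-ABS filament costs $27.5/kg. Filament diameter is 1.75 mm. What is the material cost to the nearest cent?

$1.69

Infill region: 82.8 − 38 → 44.8 cm³.
Infill deposited = 0.40 × 44.8, so 17.92 cm³.
Total extruded = 38 + 17.92, so 55.92 cm³.
Mass = 55.92 × 1.1, so 61.512 g.
At $27.5/kg: 61.512/1000 × 27.5 = $1.69.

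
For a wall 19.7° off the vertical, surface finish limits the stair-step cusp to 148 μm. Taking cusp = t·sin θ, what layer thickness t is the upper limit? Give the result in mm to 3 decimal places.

0.439 mm

Layer height = cusp / sin(19.7°) = 0.148 / 0.3371 = 0.439 mm.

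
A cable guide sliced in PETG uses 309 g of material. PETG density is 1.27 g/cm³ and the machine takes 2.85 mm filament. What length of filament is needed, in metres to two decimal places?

Extruded volume: 309/1.27 = 243.3071 cm³ (243307.1 mm³).
A = π r² = π × 1.425² = 6.3794 mm².
Length = 243307.1 / 6.3794 = 38139.5 mm = 38.14 m.

38.14 m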